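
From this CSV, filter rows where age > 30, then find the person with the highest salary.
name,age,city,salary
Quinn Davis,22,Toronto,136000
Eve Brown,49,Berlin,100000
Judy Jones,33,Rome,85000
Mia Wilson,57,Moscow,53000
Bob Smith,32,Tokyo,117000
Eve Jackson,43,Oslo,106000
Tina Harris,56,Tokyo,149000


Filter: age > 30
Sort by: salary (descending)

Filtered records (6):
  Tina Harris, age 56, salary $149000
  Bob Smith, age 32, salary $117000
  Eve Jackson, age 43, salary $106000
  Eve Brown, age 49, salary $100000
  Judy Jones, age 33, salary $85000
  Mia Wilson, age 57, salary $53000

Highest salary: Tina Harris ($149000)

Tina Harris


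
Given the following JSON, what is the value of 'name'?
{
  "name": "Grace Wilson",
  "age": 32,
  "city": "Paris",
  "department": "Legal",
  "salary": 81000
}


Looking up field 'name'
Value: Grace Wilson

Grace Wilson


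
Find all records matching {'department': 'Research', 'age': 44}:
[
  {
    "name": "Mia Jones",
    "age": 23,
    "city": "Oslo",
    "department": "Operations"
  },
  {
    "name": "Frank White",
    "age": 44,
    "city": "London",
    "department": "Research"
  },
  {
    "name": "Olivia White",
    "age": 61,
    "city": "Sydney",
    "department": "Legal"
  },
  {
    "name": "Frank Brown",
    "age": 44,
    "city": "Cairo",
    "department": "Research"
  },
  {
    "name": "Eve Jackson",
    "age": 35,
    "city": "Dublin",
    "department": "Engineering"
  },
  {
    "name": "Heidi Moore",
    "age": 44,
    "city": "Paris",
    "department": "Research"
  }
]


Search criteria: {'department': 'Research', 'age': 44}

Checking 6 records:
  Mia Jones: {department: Operations, age: 23}
  Frank White: {department: Research, age: 44} <-- MATCH
  Olivia White: {department: Legal, age: 61}
  Frank Brown: {department: Research, age: 44} <-- MATCH
  Eve Jackson: {department: Engineering, age: 35}
  Heidi Moore: {department: Research, age: 44} <-- MATCH

Matches: ["Frank White", "Frank Brown", "Heidi Moore"]

["Frank White", "Frank Brown", "Heidi Moore"]


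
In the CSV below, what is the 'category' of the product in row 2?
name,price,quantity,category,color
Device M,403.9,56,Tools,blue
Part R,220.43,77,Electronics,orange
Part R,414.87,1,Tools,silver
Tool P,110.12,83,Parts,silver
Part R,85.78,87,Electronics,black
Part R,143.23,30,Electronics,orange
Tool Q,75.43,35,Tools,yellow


Query: Row 2 ('Part R'), column 'category'
Value: Electronics

Electronics


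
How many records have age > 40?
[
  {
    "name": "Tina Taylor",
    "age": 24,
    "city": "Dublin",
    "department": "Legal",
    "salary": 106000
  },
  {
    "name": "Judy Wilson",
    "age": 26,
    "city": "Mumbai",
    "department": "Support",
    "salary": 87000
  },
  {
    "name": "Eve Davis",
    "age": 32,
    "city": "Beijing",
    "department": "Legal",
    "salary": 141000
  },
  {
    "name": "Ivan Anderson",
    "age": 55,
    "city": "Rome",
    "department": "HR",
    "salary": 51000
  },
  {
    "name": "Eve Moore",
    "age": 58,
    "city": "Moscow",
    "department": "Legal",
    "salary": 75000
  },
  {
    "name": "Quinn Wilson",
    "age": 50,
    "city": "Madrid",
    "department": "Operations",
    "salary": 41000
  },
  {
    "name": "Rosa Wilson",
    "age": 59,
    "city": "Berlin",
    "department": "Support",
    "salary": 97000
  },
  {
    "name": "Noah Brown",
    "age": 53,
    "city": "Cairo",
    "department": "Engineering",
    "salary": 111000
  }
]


Data: 8 records
Condition: age > 40

Checking each record:
  Tina Taylor: 24
  Judy Wilson: 26
  Eve Davis: 32
  Ivan Anderson: 55 MATCH
  Eve Moore: 58 MATCH
  Quinn Wilson: 50 MATCH
  Rosa Wilson: 59 MATCH
  Noah Brown: 53 MATCH

Count: 5

5


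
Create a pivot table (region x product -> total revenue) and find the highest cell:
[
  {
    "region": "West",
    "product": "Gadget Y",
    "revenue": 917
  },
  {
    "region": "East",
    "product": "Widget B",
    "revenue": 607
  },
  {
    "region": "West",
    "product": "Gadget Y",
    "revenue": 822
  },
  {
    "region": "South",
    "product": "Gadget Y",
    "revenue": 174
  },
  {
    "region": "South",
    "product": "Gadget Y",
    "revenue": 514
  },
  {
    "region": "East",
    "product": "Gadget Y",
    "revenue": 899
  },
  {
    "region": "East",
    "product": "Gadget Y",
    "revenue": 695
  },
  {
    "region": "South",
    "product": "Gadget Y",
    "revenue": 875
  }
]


Pivot: region (rows) x product (columns) -> total revenue

     Gadget Y      Widget B    
East          1594           607  
South         1563             0  
West          1739             0  

Highest: West / Gadget Y = $1739

West / Gadget Y = $1739


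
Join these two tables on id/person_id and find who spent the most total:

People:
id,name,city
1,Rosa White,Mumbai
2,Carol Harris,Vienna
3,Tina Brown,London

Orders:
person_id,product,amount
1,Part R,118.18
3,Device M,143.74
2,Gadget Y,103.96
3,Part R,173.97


Join on: people.id = orders.person_id

Joined rows:
  Rosa White (Mumbai) bought Part R for $118.18
  Tina Brown (London) bought Device M for $143.74
  Carol Harris (Vienna) bought Gadget Y for $103.96
  Tina Brown (London) bought Part R for $173.97

Total per person:
  Tina Brown: $317.71
  Rosa White: $118.18
  Carol Harris: $103.96

Top spender: Tina Brown ($317.71)

Tina Brown ($317.71)


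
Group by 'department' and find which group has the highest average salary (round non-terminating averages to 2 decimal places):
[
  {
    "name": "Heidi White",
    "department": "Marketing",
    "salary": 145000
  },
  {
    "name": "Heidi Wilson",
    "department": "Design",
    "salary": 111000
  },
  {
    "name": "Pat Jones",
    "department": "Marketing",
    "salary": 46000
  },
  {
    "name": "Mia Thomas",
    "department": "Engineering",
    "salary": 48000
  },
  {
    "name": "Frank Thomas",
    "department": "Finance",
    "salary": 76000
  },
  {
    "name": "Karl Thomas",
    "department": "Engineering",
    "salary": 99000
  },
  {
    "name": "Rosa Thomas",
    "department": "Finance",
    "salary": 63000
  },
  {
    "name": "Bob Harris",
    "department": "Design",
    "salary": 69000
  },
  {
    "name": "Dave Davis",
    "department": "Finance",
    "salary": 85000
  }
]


Group by: department

Groups:
  Design: 2 people, avg salary = 180000/2 = $90000
  Engineering: 2 people, avg salary = 147000/2 = $73500
  Finance: 3 people, avg salary = 224000/3 ≈ $74666.67
  Marketing: 2 people, avg salary = 191000/2 = $95500

Highest average salary: Marketing ($95500)

Marketing ($95500)


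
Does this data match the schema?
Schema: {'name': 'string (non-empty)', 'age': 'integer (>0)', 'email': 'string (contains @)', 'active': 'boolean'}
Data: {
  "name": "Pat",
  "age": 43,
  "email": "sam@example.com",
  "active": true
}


Validating each field against schema:
  name: OK (non-empty string)
  age: OK (positive integer)
  email: OK (string with @)
  active: OK (boolean)

Result: VALID

VALID


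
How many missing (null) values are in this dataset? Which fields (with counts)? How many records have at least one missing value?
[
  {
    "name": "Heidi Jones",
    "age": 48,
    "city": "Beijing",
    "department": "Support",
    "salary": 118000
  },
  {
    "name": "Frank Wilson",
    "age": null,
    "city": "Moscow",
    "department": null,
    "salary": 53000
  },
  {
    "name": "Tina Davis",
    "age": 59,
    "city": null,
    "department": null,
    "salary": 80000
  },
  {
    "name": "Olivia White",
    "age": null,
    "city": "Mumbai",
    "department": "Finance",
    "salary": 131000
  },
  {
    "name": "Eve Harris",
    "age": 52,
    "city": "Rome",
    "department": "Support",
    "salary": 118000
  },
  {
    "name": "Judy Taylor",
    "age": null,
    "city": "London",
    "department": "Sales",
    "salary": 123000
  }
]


Checking for missing (null) values in 6 records:

  Heidi Jones: complete
  Frank Wilson: age, department
  Tina Davis: city, department
  Olivia White: age
  Eve Harris: complete
  Judy Taylor: age

Per field:
  name: 0 missing
  age: 3 missing
  city: 1 missing
  department: 2 missing
  salary: 0 missing

Total missing values: 6
Records with any missing: 4

6 missing values (age: 3, city: 1, department: 2); 4 incomplete records


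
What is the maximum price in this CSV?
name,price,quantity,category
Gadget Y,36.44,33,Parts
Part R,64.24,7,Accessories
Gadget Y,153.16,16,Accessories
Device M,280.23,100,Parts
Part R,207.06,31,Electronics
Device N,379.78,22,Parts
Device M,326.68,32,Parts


Computing maximum price:
Values: [36.44, 64.24, 153.16, 280.23, 207.06, 379.78, 326.68]
Max = 379.78

379.78


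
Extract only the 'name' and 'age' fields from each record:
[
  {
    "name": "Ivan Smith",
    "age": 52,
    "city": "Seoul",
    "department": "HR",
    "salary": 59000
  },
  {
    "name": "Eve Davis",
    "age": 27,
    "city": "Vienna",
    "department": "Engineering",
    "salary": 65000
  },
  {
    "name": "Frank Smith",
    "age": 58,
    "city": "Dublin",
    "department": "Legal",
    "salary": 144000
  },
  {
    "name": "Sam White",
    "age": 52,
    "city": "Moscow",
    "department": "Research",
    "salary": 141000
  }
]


Original: 4 records with fields: name, age, city, department, salary
Keep: ['name', 'age']
Drop: ['city', 'department', 'salary']
Result: 4 records, 2 fields each

[
  {
    "name": "Ivan Smith",
    "age": 52
  },
  {
    "name": "Eve Davis",
    "age": 27
  },
  {
    "name": "Frank Smith",
    "age": 58
  },
  {
    "name": "Sam White",
    "age": 52
  }
]


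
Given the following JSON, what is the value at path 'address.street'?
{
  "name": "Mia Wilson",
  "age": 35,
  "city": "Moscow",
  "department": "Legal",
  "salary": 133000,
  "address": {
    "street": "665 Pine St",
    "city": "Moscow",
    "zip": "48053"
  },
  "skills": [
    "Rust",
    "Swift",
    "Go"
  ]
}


Query: address.street
Path: address -> street
Value: 665 Pine St

665 Pine St


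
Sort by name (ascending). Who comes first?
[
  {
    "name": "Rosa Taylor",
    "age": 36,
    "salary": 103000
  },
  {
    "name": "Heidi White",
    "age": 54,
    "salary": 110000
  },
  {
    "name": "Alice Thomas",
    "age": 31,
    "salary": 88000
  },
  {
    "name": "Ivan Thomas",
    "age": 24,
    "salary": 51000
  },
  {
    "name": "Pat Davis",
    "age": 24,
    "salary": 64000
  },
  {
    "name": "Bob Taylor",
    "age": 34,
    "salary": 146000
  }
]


Sort by: name (ascending)

Sorted order:
  1. Alice Thomas (name = Alice Thomas)
  2. Bob Taylor (name = Bob Taylor)
  3. Heidi White (name = Heidi White)
  4. Ivan Thomas (name = Ivan Thomas)
  5. Pat Davis (name = Pat Davis)
  6. Rosa Taylor (name = Rosa Taylor)

First: Alice Thomas

Alice Thomas


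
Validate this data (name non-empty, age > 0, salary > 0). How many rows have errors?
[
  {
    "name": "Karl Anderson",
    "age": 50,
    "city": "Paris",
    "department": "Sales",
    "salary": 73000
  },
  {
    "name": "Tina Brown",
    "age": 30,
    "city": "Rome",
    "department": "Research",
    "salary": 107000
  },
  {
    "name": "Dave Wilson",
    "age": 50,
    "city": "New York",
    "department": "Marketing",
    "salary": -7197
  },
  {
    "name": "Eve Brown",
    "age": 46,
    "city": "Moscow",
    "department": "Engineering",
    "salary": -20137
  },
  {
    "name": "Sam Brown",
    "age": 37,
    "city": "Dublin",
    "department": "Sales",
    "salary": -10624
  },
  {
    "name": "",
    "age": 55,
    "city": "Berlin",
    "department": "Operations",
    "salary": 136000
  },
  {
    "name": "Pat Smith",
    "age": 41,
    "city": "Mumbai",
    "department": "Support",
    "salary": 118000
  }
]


Validating 7 records:
Rules: name non-empty, age > 0, salary > 0

  Row 1 (Karl Anderson): OK
  Row 2 (Tina Brown): OK
  Row 3 (Dave Wilson): negative salary: -7197
  Row 4 (Eve Brown): negative salary: -20137
  Row 5 (Sam Brown): negative salary: -10624
  Row 6 (???): empty name
  Row 7 (Pat Smith): OK

Total errors: 4

4 errors


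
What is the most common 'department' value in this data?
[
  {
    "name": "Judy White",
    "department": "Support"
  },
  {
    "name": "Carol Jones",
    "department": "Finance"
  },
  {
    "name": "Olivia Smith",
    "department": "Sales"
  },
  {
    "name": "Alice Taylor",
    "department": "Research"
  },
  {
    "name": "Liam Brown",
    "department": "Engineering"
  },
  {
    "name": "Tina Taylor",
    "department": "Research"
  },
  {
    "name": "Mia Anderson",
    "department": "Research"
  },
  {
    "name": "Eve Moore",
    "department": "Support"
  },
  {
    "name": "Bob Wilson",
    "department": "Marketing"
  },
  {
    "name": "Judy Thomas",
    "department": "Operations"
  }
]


Counting 'department' values across 10 records:

  Research: 3 ###
  Support: 2 ##
  Finance: 1 #
  Sales: 1 #
  Engineering: 1 #
  Marketing: 1 #
  Operations: 1 #

Most common: Research (3 times)

Research (3 times)


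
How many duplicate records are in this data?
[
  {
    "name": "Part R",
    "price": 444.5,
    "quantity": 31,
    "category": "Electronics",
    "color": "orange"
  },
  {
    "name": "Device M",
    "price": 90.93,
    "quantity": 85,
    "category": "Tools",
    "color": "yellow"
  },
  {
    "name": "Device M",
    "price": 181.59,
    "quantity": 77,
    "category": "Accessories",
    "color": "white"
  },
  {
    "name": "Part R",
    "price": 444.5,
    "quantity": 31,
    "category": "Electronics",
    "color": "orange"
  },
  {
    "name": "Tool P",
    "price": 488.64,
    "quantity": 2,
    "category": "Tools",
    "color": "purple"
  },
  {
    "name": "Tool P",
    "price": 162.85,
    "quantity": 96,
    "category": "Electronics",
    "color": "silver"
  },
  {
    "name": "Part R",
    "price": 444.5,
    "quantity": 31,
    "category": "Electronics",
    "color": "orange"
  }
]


Checking 7 records for duplicates:

  Row 1: Part R ($444.5, qty 31)
  Row 2: Device M ($90.93, qty 85)
  Row 3: Device M ($181.59, qty 77)
  Row 4: Part R ($444.5, qty 31) <-- DUPLICATE
  Row 5: Tool P ($488.64, qty 2)
  Row 6: Tool P ($162.85, qty 96)
  Row 7: Part R ($444.5, qty 31) <-- DUPLICATE

Duplicates found: 2
Unique records: 5

2 duplicates, 5 unique


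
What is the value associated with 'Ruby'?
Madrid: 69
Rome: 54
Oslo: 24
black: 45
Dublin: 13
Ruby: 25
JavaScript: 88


Looking up key 'Ruby'
Value: 25

25


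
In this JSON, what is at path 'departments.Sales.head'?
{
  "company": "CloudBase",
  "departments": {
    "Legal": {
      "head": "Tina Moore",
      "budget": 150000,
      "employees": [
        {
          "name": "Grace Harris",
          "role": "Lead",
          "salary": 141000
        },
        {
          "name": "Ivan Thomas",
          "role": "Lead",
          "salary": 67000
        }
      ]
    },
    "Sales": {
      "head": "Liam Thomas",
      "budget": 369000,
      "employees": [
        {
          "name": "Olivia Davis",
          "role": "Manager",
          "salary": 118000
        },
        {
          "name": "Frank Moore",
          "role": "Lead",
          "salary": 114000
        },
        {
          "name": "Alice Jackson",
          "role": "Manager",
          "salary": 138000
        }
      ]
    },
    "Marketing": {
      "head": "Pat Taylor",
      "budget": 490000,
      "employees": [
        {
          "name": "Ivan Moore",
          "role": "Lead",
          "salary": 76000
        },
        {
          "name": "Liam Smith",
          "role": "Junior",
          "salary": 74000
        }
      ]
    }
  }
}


Path: departments.Sales.head

Navigate:
  -> departments
  -> Sales
  -> head = 'Liam Thomas'

Liam Thomas


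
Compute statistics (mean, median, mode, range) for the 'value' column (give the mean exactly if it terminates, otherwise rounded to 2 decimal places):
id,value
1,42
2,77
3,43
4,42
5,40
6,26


Data: [42, 77, 43, 42, 40, 26]
Count: 6
Sum: 270
Mean: 270/6 = 45
Sorted: [26, 40, 42, 42, 43, 77]
Median: 42.0
Mode: 42 (2 times)
Range: 77 - 26 = 51
Min: 26, Max: 77

mean=45, median=42.0, mode=42, range=51


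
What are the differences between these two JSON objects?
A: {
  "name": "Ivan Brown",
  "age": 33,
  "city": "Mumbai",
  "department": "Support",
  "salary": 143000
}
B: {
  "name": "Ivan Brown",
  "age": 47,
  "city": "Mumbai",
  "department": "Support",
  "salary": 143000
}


Comparing each field (in key order):
  name: same
  age: DIFFERENT
  city: same
  department: same
  salary: same
Differences:
  age: 33 -> 47

1 field(s) changed

1 change: age


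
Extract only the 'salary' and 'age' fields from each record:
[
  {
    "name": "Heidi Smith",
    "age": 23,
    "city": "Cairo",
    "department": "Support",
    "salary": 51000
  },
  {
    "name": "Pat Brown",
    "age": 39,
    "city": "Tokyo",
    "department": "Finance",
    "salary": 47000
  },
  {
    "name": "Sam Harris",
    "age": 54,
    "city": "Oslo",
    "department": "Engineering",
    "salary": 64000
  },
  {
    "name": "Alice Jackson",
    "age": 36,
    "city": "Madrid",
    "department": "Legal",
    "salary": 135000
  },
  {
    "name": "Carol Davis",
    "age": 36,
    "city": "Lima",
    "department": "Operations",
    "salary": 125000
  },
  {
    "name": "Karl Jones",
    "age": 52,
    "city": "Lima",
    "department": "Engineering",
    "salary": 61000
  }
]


Original: 6 records with fields: name, age, city, department, salary
Keep: ['salary', 'age']
Drop: ['name', 'city', 'department']
Result: 6 records, 2 fields each

[
  {
    "salary": 51000,
    "age": 23
  },
  {
    "salary": 47000,
    "age": 39
  },
  {
    "salary": 64000,
    "age": 54
  },
  {
    "salary": 135000,
    "age": 36
  },
  {
    "salary": 125000,
    "age": 36
  },
  {
    "salary": 61000,
    "age": 52
  }
]


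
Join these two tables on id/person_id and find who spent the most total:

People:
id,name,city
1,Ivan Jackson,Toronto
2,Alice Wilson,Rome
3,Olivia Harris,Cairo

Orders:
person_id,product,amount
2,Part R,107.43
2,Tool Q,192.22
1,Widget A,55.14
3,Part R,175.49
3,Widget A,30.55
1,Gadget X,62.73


Join on: people.id = orders.person_id

Joined rows:
  Alice Wilson (Rome) bought Part R for $107.43
  Alice Wilson (Rome) bought Tool Q for $192.22
  Ivan Jackson (Toronto) bought Widget A for $55.14
  Olivia Harris (Cairo) bought Part R for $175.49
  Olivia Harris (Cairo) bought Widget A for $30.55
  Ivan Jackson (Toronto) bought Gadget X for $62.73

Total per person:
  Alice Wilson: $299.65
  Olivia Harris: $206.04
  Ivan Jackson: $117.87

Top spender: Alice Wilson ($299.65)

Alice Wilson ($299.65)


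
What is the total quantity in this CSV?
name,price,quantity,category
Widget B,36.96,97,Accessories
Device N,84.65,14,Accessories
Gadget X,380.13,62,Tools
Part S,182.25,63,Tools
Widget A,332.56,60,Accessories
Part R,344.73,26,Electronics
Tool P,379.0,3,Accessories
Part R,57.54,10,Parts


Computing total quantity:
Values: [97, 14, 62, 63, 60, 26, 3, 10]
Sum = 335

335


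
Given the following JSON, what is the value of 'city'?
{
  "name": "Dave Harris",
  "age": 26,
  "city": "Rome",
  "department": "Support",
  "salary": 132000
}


Looking up field 'city'
Value: Rome

Rome


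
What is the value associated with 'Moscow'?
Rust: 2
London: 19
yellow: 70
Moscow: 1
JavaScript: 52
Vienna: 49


Looking up key 'Moscow'
Value: 1

1


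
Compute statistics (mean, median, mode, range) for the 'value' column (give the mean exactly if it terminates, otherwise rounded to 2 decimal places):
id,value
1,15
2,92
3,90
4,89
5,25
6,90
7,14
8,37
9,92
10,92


Data: [15, 92, 90, 89, 25, 90, 14, 37, 92, 92]
Count: 10
Sum: 636
Mean: 636/10 = 63.6
Sorted: [14, 15, 25, 37, 89, 90, 90, 92, 92, 92]
Median: 89.5
Mode: 92 (3 times)
Range: 92 - 14 = 78
Min: 14, Max: 92

mean=63.6, median=89.5, mode=92, range=78


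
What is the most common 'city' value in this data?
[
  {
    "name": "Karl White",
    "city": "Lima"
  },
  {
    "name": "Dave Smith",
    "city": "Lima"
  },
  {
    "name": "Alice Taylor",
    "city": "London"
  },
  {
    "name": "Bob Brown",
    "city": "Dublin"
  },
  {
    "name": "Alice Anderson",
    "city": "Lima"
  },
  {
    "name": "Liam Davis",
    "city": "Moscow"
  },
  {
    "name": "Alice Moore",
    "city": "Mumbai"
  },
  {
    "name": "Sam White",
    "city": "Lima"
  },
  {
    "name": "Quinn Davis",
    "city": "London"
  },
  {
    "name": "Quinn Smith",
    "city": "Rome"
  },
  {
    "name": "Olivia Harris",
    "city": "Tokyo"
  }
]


Counting 'city' values across 11 records:

  Lima: 4 ####
  London: 2 ##
  Dublin: 1 #
  Moscow: 1 #
  Mumbai: 1 #
  Rome: 1 #
  Tokyo: 1 #

Most common: Lima (4 times)

Lima (4 times)


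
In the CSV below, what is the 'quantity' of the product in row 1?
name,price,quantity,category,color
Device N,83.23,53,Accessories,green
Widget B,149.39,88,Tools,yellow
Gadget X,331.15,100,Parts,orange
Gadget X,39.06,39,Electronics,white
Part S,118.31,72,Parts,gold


Query: Row 1 ('Device N'), column 'quantity'
Value: 53

53


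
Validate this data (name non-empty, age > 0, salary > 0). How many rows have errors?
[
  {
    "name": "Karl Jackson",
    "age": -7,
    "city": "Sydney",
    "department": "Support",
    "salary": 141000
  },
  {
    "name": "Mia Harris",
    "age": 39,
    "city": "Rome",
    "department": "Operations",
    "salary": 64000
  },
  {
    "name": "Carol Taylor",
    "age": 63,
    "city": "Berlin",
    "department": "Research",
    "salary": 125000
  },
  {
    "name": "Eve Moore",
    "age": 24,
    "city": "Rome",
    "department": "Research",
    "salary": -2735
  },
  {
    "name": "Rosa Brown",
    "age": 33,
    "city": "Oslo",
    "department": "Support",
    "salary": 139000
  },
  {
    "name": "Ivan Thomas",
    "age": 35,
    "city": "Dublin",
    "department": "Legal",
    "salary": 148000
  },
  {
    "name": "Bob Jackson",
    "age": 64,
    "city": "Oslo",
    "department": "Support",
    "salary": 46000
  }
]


Validating 7 records:
Rules: name non-empty, age > 0, salary > 0

  Row 1 (Karl Jackson): negative age: -7
  Row 2 (Mia Harris): OK
  Row 3 (Carol Taylor): OK
  Row 4 (Eve Moore): negative salary: -2735
  Row 5 (Rosa Brown): OK
  Row 6 (Ivan Thomas): OK
  Row 7 (Bob Jackson): OK

Total errors: 2

2 errors


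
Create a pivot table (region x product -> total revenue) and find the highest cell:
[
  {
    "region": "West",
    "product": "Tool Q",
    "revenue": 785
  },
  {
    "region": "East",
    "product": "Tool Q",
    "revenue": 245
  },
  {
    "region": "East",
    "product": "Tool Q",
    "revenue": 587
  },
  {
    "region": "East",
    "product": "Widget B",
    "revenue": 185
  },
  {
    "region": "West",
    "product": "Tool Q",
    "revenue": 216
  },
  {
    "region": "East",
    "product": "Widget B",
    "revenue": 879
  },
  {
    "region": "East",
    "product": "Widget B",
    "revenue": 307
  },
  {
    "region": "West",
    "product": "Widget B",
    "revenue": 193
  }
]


Pivot: region (rows) x product (columns) -> total revenue

     Tool Q        Widget B    
East           832          1371  
West          1001           193  

Highest: East / Widget B = $1371

East / Widget B = $1371


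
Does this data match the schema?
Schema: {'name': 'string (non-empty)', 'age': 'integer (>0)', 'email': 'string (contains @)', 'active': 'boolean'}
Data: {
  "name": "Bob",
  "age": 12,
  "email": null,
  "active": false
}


Validating each field against schema:
  name: OK (non-empty string)
  age: OK (positive integer)
  email: FAIL (null is not a string)
  active: OK (boolean)

Result: INVALID (1 error: email)

INVALID (1 error: email)


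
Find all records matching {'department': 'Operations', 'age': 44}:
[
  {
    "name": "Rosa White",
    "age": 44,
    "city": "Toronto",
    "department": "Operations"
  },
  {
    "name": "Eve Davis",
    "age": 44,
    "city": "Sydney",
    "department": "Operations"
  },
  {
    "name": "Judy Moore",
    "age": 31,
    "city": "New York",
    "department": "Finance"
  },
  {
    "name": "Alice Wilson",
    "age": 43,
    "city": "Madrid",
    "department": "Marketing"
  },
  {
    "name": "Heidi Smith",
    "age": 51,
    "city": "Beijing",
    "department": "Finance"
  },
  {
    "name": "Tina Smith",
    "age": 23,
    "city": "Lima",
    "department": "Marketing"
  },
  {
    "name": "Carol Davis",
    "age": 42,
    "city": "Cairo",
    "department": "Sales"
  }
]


Search criteria: {'department': 'Operations', 'age': 44}

Checking 7 records:
  Rosa White: {department: Operations, age: 44} <-- MATCH
  Eve Davis: {department: Operations, age: 44} <-- MATCH
  Judy Moore: {department: Finance, age: 31}
  Alice Wilson: {department: Marketing, age: 43}
  Heidi Smith: {department: Finance, age: 51}
  Tina Smith: {department: Marketing, age: 23}
  Carol Davis: {department: Sales, age: 42}

Matches: ["Rosa White", "Eve Davis"]

["Rosa White", "Eve Davis"]


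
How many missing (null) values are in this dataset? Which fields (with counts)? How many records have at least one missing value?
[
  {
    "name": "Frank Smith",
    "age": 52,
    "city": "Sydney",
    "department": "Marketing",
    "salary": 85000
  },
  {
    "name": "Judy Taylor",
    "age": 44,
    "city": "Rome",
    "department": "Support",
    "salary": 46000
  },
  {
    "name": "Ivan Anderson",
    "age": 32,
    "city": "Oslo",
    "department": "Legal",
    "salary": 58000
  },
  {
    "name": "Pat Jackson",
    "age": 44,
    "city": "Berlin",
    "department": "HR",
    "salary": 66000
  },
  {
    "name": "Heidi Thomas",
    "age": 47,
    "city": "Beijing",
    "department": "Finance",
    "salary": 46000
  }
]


Checking for missing (null) values in 5 records:

  Frank Smith: complete
  Judy Taylor: complete
  Ivan Anderson: complete
  Pat Jackson: complete
  Heidi Thomas: complete

Per field:
  name: 0 missing
  age: 0 missing
  city: 0 missing
  department: 0 missing
  salary: 0 missing

Total missing values: 0
Records with any missing: 0

0 missing values (none); 0 incomplete records


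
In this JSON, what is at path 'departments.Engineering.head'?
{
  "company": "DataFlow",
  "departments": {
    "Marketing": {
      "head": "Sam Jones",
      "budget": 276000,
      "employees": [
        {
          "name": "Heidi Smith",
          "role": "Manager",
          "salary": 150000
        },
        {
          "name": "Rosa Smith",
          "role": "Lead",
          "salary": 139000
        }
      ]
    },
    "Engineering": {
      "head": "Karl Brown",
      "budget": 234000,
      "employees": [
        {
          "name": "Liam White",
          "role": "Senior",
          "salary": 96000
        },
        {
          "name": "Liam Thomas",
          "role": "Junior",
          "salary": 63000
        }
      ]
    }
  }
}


Path: departments.Engineering.head

Navigate:
  -> departments
  -> Engineering
  -> head = 'Karl Brown'

Karl Brown


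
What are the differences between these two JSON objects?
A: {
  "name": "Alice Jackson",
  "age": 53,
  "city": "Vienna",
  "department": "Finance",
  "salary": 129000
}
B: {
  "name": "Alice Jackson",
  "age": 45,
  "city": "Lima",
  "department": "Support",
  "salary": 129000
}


Comparing each field (in key order):
  name: same
  age: DIFFERENT
  city: DIFFERENT
  department: DIFFERENT
  salary: same
Differences:
  age: 53 -> 45
  city: Vienna -> Lima
  department: Finance -> Support

3 field(s) changed

3 changes: age, city, department


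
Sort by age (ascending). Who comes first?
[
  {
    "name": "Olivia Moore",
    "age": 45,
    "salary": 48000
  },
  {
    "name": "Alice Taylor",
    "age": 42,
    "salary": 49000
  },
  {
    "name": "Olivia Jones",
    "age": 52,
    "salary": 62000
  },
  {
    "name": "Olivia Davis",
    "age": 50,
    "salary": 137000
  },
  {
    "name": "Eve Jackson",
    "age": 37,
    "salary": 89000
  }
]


Sort by: age (ascending)

Sorted order:
  1. Eve Jackson (age = 37)
  2. Alice Taylor (age = 42)
  3. Olivia Moore (age = 45)
  4. Olivia Davis (age = 50)
  5. Olivia Jones (age = 52)

First: Eve Jackson

Eve Jackson


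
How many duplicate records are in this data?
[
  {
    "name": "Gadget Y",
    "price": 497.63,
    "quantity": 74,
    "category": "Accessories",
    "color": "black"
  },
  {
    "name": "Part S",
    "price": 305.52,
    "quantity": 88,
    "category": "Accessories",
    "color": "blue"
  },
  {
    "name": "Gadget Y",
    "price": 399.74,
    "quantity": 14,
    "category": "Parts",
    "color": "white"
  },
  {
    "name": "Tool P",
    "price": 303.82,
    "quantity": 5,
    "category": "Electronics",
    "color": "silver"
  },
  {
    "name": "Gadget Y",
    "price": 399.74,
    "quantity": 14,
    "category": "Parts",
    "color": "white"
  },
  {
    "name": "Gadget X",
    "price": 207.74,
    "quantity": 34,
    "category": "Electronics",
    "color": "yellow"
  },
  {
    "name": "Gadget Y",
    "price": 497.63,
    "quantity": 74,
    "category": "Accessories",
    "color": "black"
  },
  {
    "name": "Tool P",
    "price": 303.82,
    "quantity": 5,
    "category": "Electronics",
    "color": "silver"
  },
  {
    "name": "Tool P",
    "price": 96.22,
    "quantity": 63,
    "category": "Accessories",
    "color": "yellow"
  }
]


Checking 9 records for duplicates:

  Row 1: Gadget Y ($497.63, qty 74)
  Row 2: Part S ($305.52, qty 88)
  Row 3: Gadget Y ($399.74, qty 14)
  Row 4: Tool P ($303.82, qty 5)
  Row 5: Gadget Y ($399.74, qty 14) <-- DUPLICATE
  Row 6: Gadget X ($207.74, qty 34)
  Row 7: Gadget Y ($497.63, qty 74) <-- DUPLICATE
  Row 8: Tool P ($303.82, qty 5) <-- DUPLICATE
  Row 9: Tool P ($96.22, qty 63)

Duplicates found: 3
Unique records: 6

3 duplicates, 6 unique


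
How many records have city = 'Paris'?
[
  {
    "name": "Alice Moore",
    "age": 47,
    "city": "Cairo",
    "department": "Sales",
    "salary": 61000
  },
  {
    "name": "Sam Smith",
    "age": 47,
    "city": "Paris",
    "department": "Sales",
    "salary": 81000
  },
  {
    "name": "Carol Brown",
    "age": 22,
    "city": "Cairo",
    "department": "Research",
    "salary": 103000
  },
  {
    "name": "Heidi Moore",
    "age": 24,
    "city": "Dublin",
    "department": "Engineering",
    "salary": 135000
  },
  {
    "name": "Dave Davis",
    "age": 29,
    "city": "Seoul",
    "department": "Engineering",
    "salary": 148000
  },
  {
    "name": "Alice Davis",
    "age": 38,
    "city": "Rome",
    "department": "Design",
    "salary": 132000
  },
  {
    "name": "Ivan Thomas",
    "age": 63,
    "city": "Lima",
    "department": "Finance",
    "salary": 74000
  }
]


Data: 7 records
Condition: city = 'Paris'

Checking each record:
  Alice Moore: Cairo
  Sam Smith: Paris MATCH
  Carol Brown: Cairo
  Heidi Moore: Dublin
  Dave Davis: Seoul
  Alice Davis: Rome
  Ivan Thomas: Lima

Count: 1

1


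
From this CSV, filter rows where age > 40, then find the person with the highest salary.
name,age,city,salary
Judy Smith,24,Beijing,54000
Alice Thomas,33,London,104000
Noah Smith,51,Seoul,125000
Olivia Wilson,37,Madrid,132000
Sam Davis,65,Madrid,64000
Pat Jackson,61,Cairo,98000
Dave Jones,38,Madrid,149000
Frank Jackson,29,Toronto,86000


Filter: age > 40
Sort by: salary (descending)

Filtered records (3):
  Noah Smith, age 51, salary $125000
  Pat Jackson, age 61, salary $98000
  Sam Davis, age 65, salary $64000

Highest salary: Noah Smith ($125000)

Noah Smith


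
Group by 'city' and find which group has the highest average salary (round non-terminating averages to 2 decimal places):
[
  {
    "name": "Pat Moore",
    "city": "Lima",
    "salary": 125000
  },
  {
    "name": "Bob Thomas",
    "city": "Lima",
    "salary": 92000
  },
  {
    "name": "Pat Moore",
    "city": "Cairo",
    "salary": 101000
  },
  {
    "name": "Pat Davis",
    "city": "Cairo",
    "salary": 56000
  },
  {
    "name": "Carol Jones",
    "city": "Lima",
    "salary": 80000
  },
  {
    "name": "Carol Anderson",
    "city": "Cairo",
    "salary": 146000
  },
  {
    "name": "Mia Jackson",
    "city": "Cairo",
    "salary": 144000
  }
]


Group by: city

Groups:
  Cairo: 4 people, avg salary = 447000/4 = $111750
  Lima: 3 people, avg salary = 297000/3 = $99000

Highest average salary: Cairo ($111750)

Cairo ($111750)


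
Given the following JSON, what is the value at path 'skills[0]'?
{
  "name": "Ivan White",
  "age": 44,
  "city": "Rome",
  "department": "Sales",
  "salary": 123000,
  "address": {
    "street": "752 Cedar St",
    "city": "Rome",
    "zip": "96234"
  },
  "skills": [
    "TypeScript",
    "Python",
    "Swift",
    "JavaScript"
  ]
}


Query: skills[0]
Path: skills -> first element
Value: TypeScript

TypeScript


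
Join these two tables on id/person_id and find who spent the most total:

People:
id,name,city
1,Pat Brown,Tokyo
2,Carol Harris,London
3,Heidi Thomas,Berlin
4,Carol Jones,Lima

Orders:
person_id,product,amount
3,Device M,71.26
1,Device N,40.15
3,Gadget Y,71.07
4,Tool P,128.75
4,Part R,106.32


Join on: people.id = orders.person_id

Joined rows:
  Heidi Thomas (Berlin) bought Device M for $71.26
  Pat Brown (Tokyo) bought Device N for $40.15
  Heidi Thomas (Berlin) bought Gadget Y for $71.07
  Carol Jones (Lima) bought Tool P for $128.75
  Carol Jones (Lima) bought Part R for $106.32

Total per person:
  Carol Jones: $235.07
  Heidi Thomas: $142.33
  Pat Brown: $40.15

Top spender: Carol Jones ($235.07)

Carol Jones ($235.07)


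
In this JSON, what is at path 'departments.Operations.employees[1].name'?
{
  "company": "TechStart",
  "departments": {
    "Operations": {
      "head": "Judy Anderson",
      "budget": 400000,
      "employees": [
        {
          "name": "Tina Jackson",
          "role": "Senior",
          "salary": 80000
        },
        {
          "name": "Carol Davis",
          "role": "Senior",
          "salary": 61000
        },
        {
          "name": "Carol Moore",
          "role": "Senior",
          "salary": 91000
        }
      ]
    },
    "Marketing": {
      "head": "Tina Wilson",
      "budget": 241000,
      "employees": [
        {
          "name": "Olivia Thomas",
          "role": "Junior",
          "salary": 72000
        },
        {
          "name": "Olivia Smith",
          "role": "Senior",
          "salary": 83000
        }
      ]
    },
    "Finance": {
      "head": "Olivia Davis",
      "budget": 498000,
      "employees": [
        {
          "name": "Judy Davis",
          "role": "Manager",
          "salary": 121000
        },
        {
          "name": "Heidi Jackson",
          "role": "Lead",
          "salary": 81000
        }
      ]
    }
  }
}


Path: departments.Operations.employees[1].name

Navigate:
  -> departments
  -> Operations
  -> employees[1].name = 'Carol Davis'

Carol Davis


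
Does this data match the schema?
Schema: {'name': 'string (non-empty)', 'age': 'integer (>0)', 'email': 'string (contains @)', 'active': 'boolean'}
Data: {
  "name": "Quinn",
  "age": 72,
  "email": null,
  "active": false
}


Validating each field against schema:
  name: OK (non-empty string)
  age: OK (positive integer)
  email: FAIL (null is not a string)
  active: OK (boolean)

Result: INVALID (1 error: email)

INVALID (1 error: email)


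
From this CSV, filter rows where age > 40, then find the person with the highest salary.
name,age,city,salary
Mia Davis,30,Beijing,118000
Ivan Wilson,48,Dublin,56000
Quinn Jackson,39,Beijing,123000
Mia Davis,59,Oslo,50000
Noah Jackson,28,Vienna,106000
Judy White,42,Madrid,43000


Filter: age > 40
Sort by: salary (descending)

Filtered records (3):
  Ivan Wilson, age 48, salary $56000
  Mia Davis, age 59, salary $50000
  Judy White, age 42, salary $43000

Highest salary: Ivan Wilson ($56000)

Ivan Wilson


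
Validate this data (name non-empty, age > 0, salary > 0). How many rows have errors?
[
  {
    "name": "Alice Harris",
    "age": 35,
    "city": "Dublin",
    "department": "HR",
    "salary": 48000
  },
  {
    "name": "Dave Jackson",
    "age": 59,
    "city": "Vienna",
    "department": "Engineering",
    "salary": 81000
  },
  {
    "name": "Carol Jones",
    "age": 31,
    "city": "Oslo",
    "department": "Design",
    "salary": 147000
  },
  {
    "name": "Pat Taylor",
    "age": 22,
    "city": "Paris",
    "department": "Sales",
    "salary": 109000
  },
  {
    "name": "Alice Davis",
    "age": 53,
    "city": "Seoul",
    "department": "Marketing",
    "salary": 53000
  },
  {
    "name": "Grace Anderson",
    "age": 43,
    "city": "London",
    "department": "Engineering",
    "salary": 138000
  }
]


Validating 6 records:
Rules: name non-empty, age > 0, salary > 0

  Row 1 (Alice Harris): OK
  Row 2 (Dave Jackson): OK
  Row 3 (Carol Jones): OK
  Row 4 (Pat Taylor): OK
  Row 5 (Alice Davis): OK
  Row 6 (Grace Anderson): OK

Total errors: 0

0 errors


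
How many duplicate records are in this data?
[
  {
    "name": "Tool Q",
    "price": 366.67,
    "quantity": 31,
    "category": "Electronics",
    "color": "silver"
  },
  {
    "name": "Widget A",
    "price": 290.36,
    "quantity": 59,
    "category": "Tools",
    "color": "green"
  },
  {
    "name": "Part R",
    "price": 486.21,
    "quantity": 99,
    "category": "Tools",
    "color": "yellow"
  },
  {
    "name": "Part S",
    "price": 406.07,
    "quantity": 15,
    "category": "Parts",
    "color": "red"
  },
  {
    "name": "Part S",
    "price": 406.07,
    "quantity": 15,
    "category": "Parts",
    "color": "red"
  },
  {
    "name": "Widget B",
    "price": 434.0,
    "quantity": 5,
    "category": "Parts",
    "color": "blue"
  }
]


Checking 6 records for duplicates:

  Row 1: Tool Q ($366.67, qty 31)
  Row 2: Widget A ($290.36, qty 59)
  Row 3: Part R ($486.21, qty 99)
  Row 4: Part S ($406.07, qty 15)
  Row 5: Part S ($406.07, qty 15) <-- DUPLICATE
  Row 6: Widget B ($434.0, qty 5)

Duplicates found: 1
Unique records: 5

1 duplicates, 5 unique


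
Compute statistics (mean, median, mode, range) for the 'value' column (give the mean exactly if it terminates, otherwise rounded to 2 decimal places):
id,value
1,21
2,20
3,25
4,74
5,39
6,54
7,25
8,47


Data: [21, 20, 25, 74, 39, 54, 25, 47]
Count: 8
Sum: 305
Mean: 305/8 = 38.125
Sorted: [20, 21, 25, 25, 39, 47, 54, 74]
Median: 32.0
Mode: 25 (2 times)
Range: 74 - 20 = 54
Min: 20, Max: 74

mean=38.125, median=32.0, mode=25, range=54


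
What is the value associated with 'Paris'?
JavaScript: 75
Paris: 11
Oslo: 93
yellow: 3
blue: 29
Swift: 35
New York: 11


Looking up key 'Paris'
Value: 11

11


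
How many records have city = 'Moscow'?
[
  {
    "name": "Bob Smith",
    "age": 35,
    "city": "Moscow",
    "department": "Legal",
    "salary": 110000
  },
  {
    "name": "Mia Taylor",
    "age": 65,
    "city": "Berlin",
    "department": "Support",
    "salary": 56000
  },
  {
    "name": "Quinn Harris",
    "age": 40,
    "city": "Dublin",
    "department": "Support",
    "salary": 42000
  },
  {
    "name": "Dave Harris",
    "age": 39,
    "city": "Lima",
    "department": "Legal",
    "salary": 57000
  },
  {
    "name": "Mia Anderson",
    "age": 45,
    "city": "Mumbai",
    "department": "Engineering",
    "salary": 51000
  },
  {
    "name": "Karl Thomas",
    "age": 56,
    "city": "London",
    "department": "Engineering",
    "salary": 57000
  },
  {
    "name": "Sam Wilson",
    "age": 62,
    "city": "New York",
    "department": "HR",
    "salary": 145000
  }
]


Data: 7 records
Condition: city = 'Moscow'

Checking each record:
  Bob Smith: Moscow MATCH
  Mia Taylor: Berlin
  Quinn Harris: Dublin
  Dave Harris: Lima
  Mia Anderson: Mumbai
  Karl Thomas: London
  Sam Wilson: New York

Count: 1

1


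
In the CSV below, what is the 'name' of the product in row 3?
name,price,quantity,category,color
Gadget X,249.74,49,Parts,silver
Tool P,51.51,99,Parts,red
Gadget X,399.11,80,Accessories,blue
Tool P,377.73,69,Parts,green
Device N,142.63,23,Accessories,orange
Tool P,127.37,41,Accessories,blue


Query: Row 3 ('Gadget X'), column 'name'
Value: Gadget X

Gadget X


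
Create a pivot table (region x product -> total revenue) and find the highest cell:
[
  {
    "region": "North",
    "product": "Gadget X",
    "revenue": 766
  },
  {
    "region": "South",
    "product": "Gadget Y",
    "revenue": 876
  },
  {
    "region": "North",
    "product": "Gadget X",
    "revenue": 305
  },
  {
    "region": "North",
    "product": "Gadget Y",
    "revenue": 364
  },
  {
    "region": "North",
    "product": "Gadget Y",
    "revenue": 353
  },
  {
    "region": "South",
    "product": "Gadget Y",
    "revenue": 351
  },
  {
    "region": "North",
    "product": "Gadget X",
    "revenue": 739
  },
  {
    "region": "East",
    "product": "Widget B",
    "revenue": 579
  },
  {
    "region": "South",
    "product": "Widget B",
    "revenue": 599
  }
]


Pivot: region (rows) x product (columns) -> total revenue

     Gadget X      Gadget Y      Widget B    
East             0             0           579  
North         1810           717             0  
South            0          1227           599  

Highest: North / Gadget X = $1810

North / Gadget X = $1810
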